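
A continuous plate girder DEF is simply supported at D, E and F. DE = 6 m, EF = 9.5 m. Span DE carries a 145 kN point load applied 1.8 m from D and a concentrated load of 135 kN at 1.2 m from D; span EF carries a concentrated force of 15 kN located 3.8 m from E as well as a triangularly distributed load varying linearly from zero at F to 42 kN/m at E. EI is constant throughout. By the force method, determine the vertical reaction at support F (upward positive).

Take M_E as the redundant. Released structure: two simple spans DE and EF with a hinge at E.
Rotations at E on the released spans (each span's end-slope, ×1/EI):
  span DE: point load 145 at a = 1.8: Pab(L + a)/(6LEI) = 237.5/EI
  span DE: point load 135 at a = 1.2: Pab(L + a)/(6LEI) = 155.5/EI
  span EF: point load 15 at a = 3.8: Pab(L + b)/(6LEI) = 86.64/EI
  span EF: triangular load, peak 42: w₀L³/(45EI) = 800.2/EI
  relative rotation θ_0 = (393 + 886.9)/EI = 1280/EI
A unit hogging moment at E produces rotation L₁/(3EI) + L₂/(3EI) = 5.167/EI.
Slope continuity at E: θ_0 = M_E·5.167/EI, so M_E = 1280/5.167 = 247.7 kN·m (hogging).
Span EF, ΣM about F: R_E^{EF}·9.5 = 1349 + 247.7, so R_E^{EF} = 168.1 kN and R_F = 214.5 − 168.1 = 46.42 kN.

R_F = 46.42 kN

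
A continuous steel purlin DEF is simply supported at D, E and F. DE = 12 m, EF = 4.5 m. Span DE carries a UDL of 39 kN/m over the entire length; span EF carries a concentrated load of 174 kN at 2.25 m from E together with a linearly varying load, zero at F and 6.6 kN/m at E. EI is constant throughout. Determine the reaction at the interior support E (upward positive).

R_E = 499.9 kN

Insert a hinge at E; M_E is the redundant, and each span becomes simply supported.
Discontinuity in slope at E on the released structure — sum the simple-span end rotations:
  span DE: UDL 39: wL³/(24EI) = 2808/EI
  span EF: point load 174 at a = 2.25: Pab(L + b)/(6LEI) = 220.2/EI
  span EF: triangular load, peak 6.6: w₀L³/(45EI) = 13.37/EI
  relative rotation θ_0 = (2808 + 233.6)/EI = 3042/EI
A unit hogging moment at E produces rotation L₁/(3EI) + L₂/(3EI) = 5.5/EI.
Compatibility: M_E·(L₁+L₂)/(3EI) = θ_0, giving M_E = 553 kN·m (hogging).
Span DE, ΣM about D with M_E applied at E: R_E^{DE}·12 = 2808 + 553, so R_E^{DE} = 280.1 kN and R_D = 468 − 280.1 = 187.9 kN.
Span EF, ΣM about F: R_E^{EF}·4.5 = 436.1 + 553, so R_E^{EF} = 219.8 kN and R_F = 188.8 − 219.8 = -30.94 kN.
R_E = 280.1 + 219.8 = 499.9 kN.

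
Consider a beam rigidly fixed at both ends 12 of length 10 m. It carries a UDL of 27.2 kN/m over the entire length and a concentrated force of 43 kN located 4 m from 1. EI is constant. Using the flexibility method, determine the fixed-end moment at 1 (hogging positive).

Release both end moments; the primary structure is a simply-supported span 12 with redundants M_1 and M_2.
End rotations of the released simple span under the applied load (×1/EI):
  at 1: UDL 27.2: wL³/(24EI) = 1133/EI
  at 2: UDL 27.2: wL³/(24EI) = 1133/EI
  at 1: point load 43 at a = 4: Pab(L + b)/(6LEI) = 275.2/EI
  at 2: point load 43 at a = 4: Pab(L + a)/(6LEI) = 240.8/EI
  θ_10 = 1409/EI,  θ_20 = 1374/EI
Flexibility coefficients: a unit moment at one end gives L/(3EI) there and L/(6EI) at the far end, so f₁₁ = f₂₂ = 3.333/EI and f₁₂ = f₂₁ = 1.667/EI.
Compatibility — zero rotation at each built-in end:
  3.333 M_1 + 1.667 M_2 = 1409
  1.667 M_1 + 3.333 M_2 = 1374
Solving the pair gives M_1 = 288.6 kN·m and M_2 = 267.9 kN·m (hogging).

M_1 = 288.6 kN·m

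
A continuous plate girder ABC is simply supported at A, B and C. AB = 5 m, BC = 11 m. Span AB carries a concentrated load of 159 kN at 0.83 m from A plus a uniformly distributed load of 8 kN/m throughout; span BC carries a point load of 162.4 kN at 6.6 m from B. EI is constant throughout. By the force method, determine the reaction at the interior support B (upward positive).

R_B = 179.5 kN

Insert a hinge at B; M_B is the redundant, and each span becomes simply supported.
End slopes at the hinge B, treating each span as simply supported:
  span AB: point load 159 at a = 0.83: Pab(L + a)/(6LEI) = 106.9/EI
  span AB: UDL 8: wL³/(24EI) = 41.67/EI
  span BC: point load 162.4 at a = 6.6: Pab(L + b)/(6LEI) = 1100/EI
  relative rotation θ_0 = (148.6 + 1100)/EI = 1249/EI
A unit hogging moment at B produces rotation L₁/(3EI) + L₂/(3EI) = 5.333/EI.
Slope continuity at B: θ_0 = M_B·5.333/EI, so M_B = 1249/5.333 = 234.2 kN·m (hogging).
Span AB, ΣM about A with M_B applied at B: R_B^{AB}·5 = 232 + 234.2, so R_B^{AB} = 93.23 kN and R_A = 199 − 93.23 = 105.8 kN.
Span BC, ΣM about C: R_B^{BC}·11 = 714.6 + 234.2, so R_B^{BC} = 86.25 kN and R_C = 162.4 − 86.25 = 76.15 kN.
R_B = 93.23 + 86.25 = 179.5 kN.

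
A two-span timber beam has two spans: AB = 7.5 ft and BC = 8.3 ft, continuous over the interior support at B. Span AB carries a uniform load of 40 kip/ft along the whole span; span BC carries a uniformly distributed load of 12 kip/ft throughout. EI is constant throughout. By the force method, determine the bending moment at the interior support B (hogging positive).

M_B = 187.8 kip·ft

Take M_B as the redundant. Released structure: two simple spans AB and BC with a hinge at B.
Rotations at B on the released spans (each span's end-slope, ×1/EI):
  span AB: UDL 40: wL³/(24EI) = 703.1/EI
  span BC: UDL 12: wL³/(24EI) = 285.9/EI
  relative rotation θ_0 = (703.1 + 285.9)/EI = 989/EI
A unit hogging moment at B produces rotation L₁/(3EI) + L₂/(3EI) = 5.267/EI.
Compatibility: M_B·(L₁+L₂)/(3EI) = θ_0, giving M_B = 187.8 kip·ft (hogging).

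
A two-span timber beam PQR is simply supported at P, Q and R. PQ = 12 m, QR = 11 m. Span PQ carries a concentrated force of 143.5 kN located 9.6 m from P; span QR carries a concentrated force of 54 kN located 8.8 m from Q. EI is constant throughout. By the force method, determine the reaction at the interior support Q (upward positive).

R_Q = 152.9 kN

Insert a hinge at Q; M_Q is the redundant, and each span becomes simply supported.
End slopes at the hinge Q, treating each span as simply supported:
  span PQ: point load 143.5 at a = 9.6: Pab(L + a)/(6LEI) = 991.9/EI
  span QR: point load 54 at a = 8.8: Pab(L + b)/(6LEI) = 209.1/EI
  relative rotation θ_0 = (991.9 + 209.1)/EI = 1201/EI
A unit hogging moment at Q produces rotation L₁/(3EI) + L₂/(3EI) = 7.667/EI.
Slope continuity at Q: θ_0 = M_Q·7.667/EI, so M_Q = 1201/7.667 = 156.6 kN·m (hogging).
Span PQ, ΣM about P with M_Q applied at Q: R_Q^{PQ}·12 = 1378 + 156.6, so R_Q^{PQ} = 127.9 kN and R_P = 143.5 − 127.9 = 15.65 kN.
Span QR, ΣM about R: R_Q^{QR}·11 = 118.8 + 156.6, so R_Q^{QR} = 25.04 kN and R_R = 54 − 25.04 = 28.96 kN.
R_Q = 127.9 + 25.04 = 152.9 kN.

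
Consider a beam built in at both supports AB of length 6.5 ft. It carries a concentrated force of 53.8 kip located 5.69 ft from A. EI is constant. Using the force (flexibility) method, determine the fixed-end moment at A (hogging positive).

Take the two fixed-end moments M_A, M_B as redundants; the released structure is the simple span AB.
On the primary (simply-supported) span, the end slopes from the loading are:
  at A: point load 53.8 at a = 5.69: Pab(L + b)/(6LEI) = 46.48/EI
  at B: point load 53.8 at a = 5.69: Pab(L + a)/(6LEI) = 77.5/EI
  θ_A0 = 46.48/EI,  θ_B0 = 77.5/EI
Flexibility coefficients: a unit moment at one end gives L/(3EI) there and L/(6EI) at the far end, so f₁₁ = f₂₂ = 2.167/EI and f₁₂ = f₂₁ = 1.083/EI.
Compatibility — zero rotation at each built-in end:
  2.167 M_A + 1.083 M_B = 46.48
  1.083 M_A + 2.167 M_B = 77.5
Solving the pair gives M_A = 4.754 kip·ft and M_B = 33.39 kip·ft (hogging).

M_A = 4.754 kip·ft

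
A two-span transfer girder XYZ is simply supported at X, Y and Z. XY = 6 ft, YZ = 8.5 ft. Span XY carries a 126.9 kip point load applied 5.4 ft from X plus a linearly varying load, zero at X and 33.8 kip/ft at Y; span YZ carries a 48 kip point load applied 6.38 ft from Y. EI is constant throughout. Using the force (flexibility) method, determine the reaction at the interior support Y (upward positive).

Release continuity at Y by inserting a hinge; the redundant is the internal moment M_Y. The primary structure is two simply-supported spans XY and YZ.
Discontinuity in slope at Y on the released structure — sum the simple-span end rotations:
  span XY: point load 126.9 at a = 5.4: Pab(L + a)/(6LEI) = 130.2/EI
  span XY: triangular load, peak 33.8: w₀L³/(45EI) = 162.2/EI
  span YZ: point load 48 at a = 6.38: Pab(L + b)/(6LEI) = 135.2/EI
  relative rotation θ_0 = (292.4 + 135.2)/EI = 427.6/EI
A unit hogging moment at Y produces rotation L₁/(3EI) + L₂/(3EI) = 4.833/EI.
Compatibility: M_Y·(L₁+L₂)/(3EI) = θ_0, giving M_Y = 88.48 kip·ft (hogging).
Span XY, ΣM about X with M_Y applied at Y: R_Y^{XY}·6 = 1091 + 88.48, so R_Y^{XY} = 196.6 kip and R_X = 228.3 − 196.6 = 31.74 kip.
Span YZ, ΣM about Z: R_Y^{YZ}·8.5 = 101.8 + 88.48, so R_Y^{YZ} = 22.38 kip and R_Z = 48 − 22.38 = 25.62 kip.
R_Y = 196.6 + 22.38 = 218.9 kip.

R_Y = 218.9 kip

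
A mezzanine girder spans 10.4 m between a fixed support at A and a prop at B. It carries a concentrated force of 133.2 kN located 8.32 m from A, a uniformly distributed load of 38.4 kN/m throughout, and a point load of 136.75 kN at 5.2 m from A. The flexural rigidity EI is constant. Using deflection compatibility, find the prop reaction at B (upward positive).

Remove the prop at B; the released (primary) structure is a cantilever built in at A.
Primary-structure tip deflection at B by superposition:
  point load 133.2 at a = 8.32: Pa²(3L − a)/(6EI) = 35161/EI
  UDL 38.4: wL⁴/(8EI) = 56153/EI
  point load 136.75 at a = 5.2: Pa²(3L − a)/(6EI) = 16023/EI
  δ_0 = 107337/EI
Flexibility coefficient — unit upward force at B: δ_{BB} = L³/(3EI) = 375/EI.
The prop prevents deflection at B: R_B = δ_0/δ_{BB} = 107337/375 = 286.3 kN.

R_B = 286.3 kN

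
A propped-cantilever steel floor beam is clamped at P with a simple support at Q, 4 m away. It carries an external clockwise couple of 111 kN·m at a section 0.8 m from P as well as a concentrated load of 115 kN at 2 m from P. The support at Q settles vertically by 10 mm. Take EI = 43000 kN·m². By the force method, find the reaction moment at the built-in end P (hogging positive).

Take the reaction at Q as the redundant and release it; the primary structure is a cantilever fixed at P.
Free-end deflection of the primary structure under the applied loading (downward +):
  clockwise couple 111 at a = 0.8: M₀a(2L − a)/(2EI) = 319.7/EI
  point load 115 at a = 2: Pa²(3L − a)/(6EI) = 766.7/EI
  δ_0 = 1086/EI
Flexibility coefficient — unit upward force at Q: δ_{QQ} = L³/(3EI) = 21.33/EI.
With EI = 43000 kN·m²: δ_0 = 0.025264 m and δ_{QQ} = 0.000496 m/kN.
Compatibility — the beam at Q must follow the support down by 0.01 m: δ_0 − R_Q·δ_{QQ} = 0.01, so R_Q = (0.025264 − 0.01)/0.000496 = 30.77 kN.
Moment equilibrium about P: M_P = Σ(load moments about P) − R_Q·L = 341 − 30.77×4 = 217.9 kN·m.

M_P = 217.9 kN·m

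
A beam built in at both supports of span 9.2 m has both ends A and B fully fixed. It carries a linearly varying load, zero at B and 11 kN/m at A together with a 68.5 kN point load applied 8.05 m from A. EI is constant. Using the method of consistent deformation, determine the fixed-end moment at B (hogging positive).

Release both end moments; the primary structure is a simply-supported span AB with redundants M_A and M_B.
End rotations of the released simple span under the applied load (×1/EI):
  at A: triangular load, peak 11: w₀L³/(45EI) = 190.3/EI
  at B: triangular load, peak 11: 7w₀L³/(360EI) = 166.6/EI
  at A: point load 68.5 at a = 8.05: Pab(L + b)/(6LEI) = 118.9/EI
  at B: point load 68.5 at a = 8.05: Pab(L + a)/(6LEI) = 198.2/EI
  θ_A0 = 309.2/EI,  θ_B0 = 364.7/EI
Flexibility coefficients: a unit moment at one end gives L/(3EI) there and L/(6EI) at the far end, so f₁₁ = f₂₂ = 3.067/EI and f₁₂ = f₂₁ = 1.533/EI.
Compatibility — zero rotation at each built-in end:
  3.067 M_A + 1.533 M_B = 309.2
  1.533 M_A + 3.067 M_B = 364.7
Solving the pair gives M_A = 55.17 kN·m and M_B = 91.35 kN·m (hogging).

M_B = 91.35 kN·m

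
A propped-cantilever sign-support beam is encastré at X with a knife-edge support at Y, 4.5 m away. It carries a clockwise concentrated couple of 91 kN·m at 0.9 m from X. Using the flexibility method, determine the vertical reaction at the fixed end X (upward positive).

R_X = -10.92 kN

Remove the prop at Y; the released (primary) structure is a cantilever built in at X.
Deflection at Y on the released cantilever, summing each load's contribution:
  clockwise couple 91 at a = 0.9: M₀a(2L − a)/(2EI) = 331.7/EI
Flexibility coefficient — unit upward force at Y: δ_{YY} = L³/(3EI) = 30.38/EI.
The prop prevents deflection at Y: R_Y = δ_0/δ_{YY} = 331.7/30.38 = 10.92 kN.
Vertical equilibrium: R_X = ΣP − R_Y = 0 − 10.92 = -10.92 kN.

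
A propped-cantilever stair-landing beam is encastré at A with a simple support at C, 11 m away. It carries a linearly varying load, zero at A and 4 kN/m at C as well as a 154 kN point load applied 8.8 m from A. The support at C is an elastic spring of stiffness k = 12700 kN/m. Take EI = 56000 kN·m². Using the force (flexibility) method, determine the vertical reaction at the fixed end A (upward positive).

Remove the prop at C; the released (primary) structure is a cantilever built in at A.
Deflection at C on the released cantilever, summing each load's contribution:
  triangular load, peak 4 at the free end: 11w₀L⁴/(120EI) = 5368/EI
  point load 154 at a = 8.8: Pa²(3L − a)/(6EI) = 48101/EI
  δ_0 = 53469/EI
Flexibility coefficient — unit upward force at C: δ_{CC} = L³/(3EI) = 443.7/EI.
With EI = 56000 kN·m²: δ_0 = 0.9548 m and δ_{CC} = 0.007923 m/kN.
Compatibility — the spring shortens by R_C/k under the reaction it provides: δ_0 − R_C·δ_{CC} = R_C/k. With 1/k = 0.000079 m/kN, R_C = δ_0 / (δ_{CC} + 1/k) = 0.9548 / (0.007923 + 0.000079) = 119.3 kN.
Vertical equilibrium: R_A = ΣP − R_C = 176 − 119.3 = 56.67 kN.

R_A = 56.67 kN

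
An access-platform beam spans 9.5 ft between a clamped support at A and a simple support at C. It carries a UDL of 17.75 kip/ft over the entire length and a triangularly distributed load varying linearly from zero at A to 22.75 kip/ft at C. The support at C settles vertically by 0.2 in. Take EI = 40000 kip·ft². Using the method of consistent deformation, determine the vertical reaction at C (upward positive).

Release the roller at C. Primary structure: cantilever fixed at A.
Primary-structure tip deflection at C by superposition:
  UDL 17.75: wL⁴/(8EI) = 18072/EI
  triangular load, peak 22.75 at the free end: 11w₀L⁴/(120EI) = 16986/EI
  δ_0 = 35058/EI
Tip deflection under a unit load at C: L³/(3EI) = 285.8/EI.
With EI = 40000 kip·ft²: δ_0 = 0.87644 ft and δ_{CC} = 0.007145 ft/kip.
Compatibility — the beam at C must follow the support down by 0.01667 ft: δ_0 − R_C·δ_{CC} = 0.01667, so R_C = (0.87644 − 0.01667)/0.007145 = 120.3 kip.

R_C = 120.3 kip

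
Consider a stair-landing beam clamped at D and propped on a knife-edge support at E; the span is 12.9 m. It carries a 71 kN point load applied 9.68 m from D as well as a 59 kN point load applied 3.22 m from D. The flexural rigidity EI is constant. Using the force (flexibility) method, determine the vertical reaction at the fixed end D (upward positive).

R_D = 79.98 kN

Take the reaction at E as the redundant and release it; the primary structure is a cantilever fixed at D.
Deflection at E on the released cantilever, summing each load's contribution:
  point load 71 at a = 9.68: Pa²(3L − a)/(6EI) = 32178/EI
  point load 59 at a = 3.22: Pa²(3L − a)/(6EI) = 3617/EI
  δ_0 = 35795/EI
Flexibility coefficient — unit upward force at E: δ_{EE} = L³/(3EI) = 715.6/EI.
The prop prevents deflection at E: R_E = δ_0/δ_{EE} = 35795/715.6 = 50.02 kN.
Vertical equilibrium: R_D = ΣP − R_E = 130 − 50.02 = 79.98 kN.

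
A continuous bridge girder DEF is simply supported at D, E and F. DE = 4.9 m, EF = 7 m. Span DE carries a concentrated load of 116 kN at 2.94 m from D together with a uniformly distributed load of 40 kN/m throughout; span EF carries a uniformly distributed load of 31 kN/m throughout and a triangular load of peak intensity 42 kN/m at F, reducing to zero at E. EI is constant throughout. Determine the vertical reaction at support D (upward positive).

Take M_E as the redundant. Released structure: two simple spans DE and EF with a hinge at E.
Rotations at E on the released spans (each span's end-slope, ×1/EI):
  span DE: point load 116 at a = 2.94: Pab(L + a)/(6LEI) = 178.3/EI
  span DE: UDL 40: wL³/(24EI) = 196.1/EI
  span EF: UDL 31: wL³/(24EI) = 443/EI
  span EF: triangular load, peak 42: 7w₀L³/(360EI) = 280.1/EI
  relative rotation θ_0 = (374.3 + 723.2)/EI = 1097/EI
A unit hogging moment at E produces rotation L₁/(3EI) + L₂/(3EI) = 3.967/EI.
Compatibility: M_E·(L₁+L₂)/(3EI) = θ_0, giving M_E = 276.7 kN·m (hogging).
Span DE, ΣM about D with M_E applied at E: R_E^{DE}·4.9 = 821.2 + 276.7, so R_E^{DE} = 224.1 kN and R_D = 312 − 224.1 = 87.94 kN.

R_D = 87.94 kN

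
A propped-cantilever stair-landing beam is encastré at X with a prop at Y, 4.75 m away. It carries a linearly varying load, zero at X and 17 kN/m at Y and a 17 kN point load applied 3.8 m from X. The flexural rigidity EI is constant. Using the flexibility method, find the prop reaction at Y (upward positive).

R_Y = 34.17 kN

Choose R_Y as the redundant. The primary structure is the cantilever fixed at X.
Primary-structure tip deflection at Y by superposition:
  triangular load, peak 17 at the free end: 11w₀L⁴/(120EI) = 793.3/EI
  point load 17 at a = 3.8: Pa²(3L − a)/(6EI) = 427.5/EI
  δ_0 = 1221/EI
Tip deflection under a unit load at Y: L³/(3EI) = 35.72/EI.
Compatibility at Y: δ_0 − R_Y·δ_{YY} = 0, so R_Y = 1221/35.72 = 34.17 kN.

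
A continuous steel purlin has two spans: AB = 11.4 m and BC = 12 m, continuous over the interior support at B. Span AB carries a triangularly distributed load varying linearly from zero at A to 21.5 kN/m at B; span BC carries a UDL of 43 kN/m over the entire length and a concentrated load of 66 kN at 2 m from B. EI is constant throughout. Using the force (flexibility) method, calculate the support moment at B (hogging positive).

Insert a hinge at B; M_B is the redundant, and each span becomes simply supported.
Rotations at B on the released spans (each span's end-slope, ×1/EI):
  span AB: triangular load, peak 21.5: w₀L³/(45EI) = 707.8/EI
  span BC: UDL 43: wL³/(24EI) = 3096/EI
  span BC: point load 66 at a = 2: Pab(L + b)/(6LEI) = 403.3/EI
  relative rotation θ_0 = (707.8 + 3499)/EI = 4207/EI
A unit hogging moment at B produces rotation L₁/(3EI) + L₂/(3EI) = 7.8/EI.
Slope continuity at B: θ_0 = M_B·7.8/EI, so M_B = 4207/7.8 = 539.4 kN·m (hogging).

M_B = 539.4 kN·m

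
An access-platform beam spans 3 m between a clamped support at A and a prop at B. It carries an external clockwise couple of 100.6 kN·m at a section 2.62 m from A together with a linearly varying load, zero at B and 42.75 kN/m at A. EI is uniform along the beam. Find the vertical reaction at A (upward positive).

Release the roller at B. Primary structure: cantilever fixed at A.
Downward deflection at the released point B due to the loads:
  clockwise couple 100.6 at a = 2.62: M₀a(2L − a)/(2EI) = 445.4/EI
  triangular load, peak 42.75 at the fixed end: w₀L⁴/(30EI) = 115.4/EI
  δ_0 = 560.9/EI
Tip deflection under a unit load at B: L³/(3EI) = 9/EI.
Compatibility at B: δ_0 − R_B·δ_{BB} = 0, so R_B = 560.9/9 = 62.32 kN.
Vertical equilibrium: R_A = ΣP − R_B = 64.12 − 62.32 = 1.807 kN.

R_A = 1.807 kN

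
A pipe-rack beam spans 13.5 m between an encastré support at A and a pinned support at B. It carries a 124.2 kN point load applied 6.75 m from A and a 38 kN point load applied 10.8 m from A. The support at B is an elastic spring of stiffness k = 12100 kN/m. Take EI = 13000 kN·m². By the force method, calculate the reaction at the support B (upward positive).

Remove the prop at B; the released (primary) structure is a cantilever built in at A.
Downward deflection at the released point B due to the loads:
  point load 124.2 at a = 6.75: Pa²(3L − a)/(6EI) = 31831/EI
  point load 38 at a = 10.8: Pa²(3L − a)/(6EI) = 21940/EI
  δ_0 = 53771/EI
Flexibility coefficient — unit upward force at B: δ_{BB} = L³/(3EI) = 820.1/EI.
With EI = 13000 kN·m²: δ_0 = 4.1362 m and δ_{BB} = 0.063087 m/kN.
Compatibility — the spring shortens by R_B/k under the reaction it provides: δ_0 − R_B·δ_{BB} = R_B/k. With 1/k = 0.000083 m/kN, R_B = δ_0 / (δ_{BB} + 1/k) = 4.1362 / (0.063087 + 0.000083) = 65.48 kN.

R_B = 65.48 kN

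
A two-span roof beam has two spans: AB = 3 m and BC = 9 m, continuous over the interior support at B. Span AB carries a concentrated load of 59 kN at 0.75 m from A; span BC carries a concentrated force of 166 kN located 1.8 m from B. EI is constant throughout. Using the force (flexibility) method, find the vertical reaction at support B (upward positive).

R_B = 221.6 kN

Insert a hinge at B; M_B is the redundant, and each span becomes simply supported.
End slopes at the hinge B, treating each span as simply supported:
  span AB: point load 59 at a = 0.75: Pab(L + a)/(6LEI) = 20.74/EI
  span BC: point load 166 at a = 1.8: Pab(L + b)/(6LEI) = 645.4/EI
  relative rotation θ_0 = (20.74 + 645.4)/EI = 666.2/EI
A unit hogging moment at B produces rotation L₁/(3EI) + L₂/(3EI) = 4/EI.
Compatibility: M_B·(L₁+L₂)/(3EI) = θ_0, giving M_B = 166.5 kN·m (hogging).
Span AB, ΣM about A with M_B applied at B: R_B^{AB}·3 = 44.25 + 166.5, so R_B^{AB} = 70.26 kN and R_A = 59 − 70.26 = -11.26 kN.
Span BC, ΣM about C: R_B^{BC}·9 = 1195 + 166.5, so R_B^{BC} = 151.3 kN and R_C = 166 − 151.3 = 14.7 kN.
R_B = 70.26 + 151.3 = 221.6 kN.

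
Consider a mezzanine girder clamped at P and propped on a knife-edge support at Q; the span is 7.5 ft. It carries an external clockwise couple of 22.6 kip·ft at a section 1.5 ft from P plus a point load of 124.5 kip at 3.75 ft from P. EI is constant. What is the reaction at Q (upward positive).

R_Q = 40.53 kip

Choose R_Q as the redundant. The primary structure is the cantilever fixed at P.
Deflection at Q on the released cantilever, summing each load's contribution:
  clockwise couple 22.6 at a = 1.5: M₀a(2L − a)/(2EI) = 228.8/EI
  point load 124.5 at a = 3.75: Pa²(3L − a)/(6EI) = 5471/EI
  δ_0 = 5700/EI
Tip deflection under a unit load at Q: L³/(3EI) = 140.6/EI.
Compatibility at Q: δ_0 − R_Q·δ_{QQ} = 0, so R_Q = 5700/140.6 = 40.53 kip.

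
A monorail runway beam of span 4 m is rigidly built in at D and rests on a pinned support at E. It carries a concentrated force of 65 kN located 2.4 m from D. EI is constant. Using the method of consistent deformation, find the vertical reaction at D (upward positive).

Release the roller at E. Primary structure: cantilever fixed at D.
Downward deflection at the released point E due to the loads:
  point load 65 at a = 2.4: Pa²(3L − a)/(6EI) = 599/EI
Flexibility coefficient — unit upward force at E: δ_{EE} = L³/(3EI) = 21.33/EI.
The prop prevents deflection at E: R_E = δ_0/δ_{EE} = 599/21.33 = 28.08 kN.
Vertical equilibrium: R_D = ΣP − R_E = 65 − 28.08 = 36.92 kN.

R_D = 36.92 kN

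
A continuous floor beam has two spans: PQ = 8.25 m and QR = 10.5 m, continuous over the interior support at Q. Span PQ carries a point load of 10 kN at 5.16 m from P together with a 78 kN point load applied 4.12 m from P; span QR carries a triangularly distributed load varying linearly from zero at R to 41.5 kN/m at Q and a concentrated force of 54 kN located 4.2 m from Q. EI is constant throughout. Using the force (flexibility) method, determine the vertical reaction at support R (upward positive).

R_R = 66.44 kN

Insert a hinge at Q; M_Q is the redundant, and each span becomes simply supported.
Discontinuity in slope at Q on the released structure — sum the simple-span end rotations:
  span PQ: point load 10 at a = 5.16: Pab(L + a)/(6LEI) = 43.19/EI
  span PQ: point load 78 at a = 4.12: Pab(L + a)/(6LEI) = 331.7/EI
  span QR: triangular load, peak 41.5: w₀L³/(45EI) = 1068/EI
  span QR: point load 54 at a = 4.2: Pab(L + b)/(6LEI) = 381/EI
  relative rotation θ_0 = (374.9 + 1449)/EI = 1823/EI
A unit hogging moment at Q produces rotation L₁/(3EI) + L₂/(3EI) = 6.25/EI.
Slope continuity at Q: θ_0 = M_Q·6.25/EI, so M_Q = 1823/6.25 = 291.8 kN·m (hogging).
Span QR, ΣM about R: R_Q^{QR}·10.5 = 1865 + 291.8, so R_Q^{QR} = 205.4 kN and R_R = 271.9 − 205.4 = 66.44 kN.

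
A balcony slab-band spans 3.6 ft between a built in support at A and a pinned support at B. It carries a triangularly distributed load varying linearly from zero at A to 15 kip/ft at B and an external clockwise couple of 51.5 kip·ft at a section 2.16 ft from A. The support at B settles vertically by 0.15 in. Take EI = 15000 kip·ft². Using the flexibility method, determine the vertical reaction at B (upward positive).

R_B = 20.82 kip

Remove the prop at B; the released (primary) structure is a cantilever built in at A.
Free-end deflection of the primary structure under the applied loading (downward +):
  triangular load, peak 15 at the free end: 11w₀L⁴/(120EI) = 230.9/EI
  clockwise couple 51.5 at a = 2.16: M₀a(2L − a)/(2EI) = 280.3/EI
  δ_0 = 511.3/EI
Flexibility coefficient — unit upward force at B: δ_{BB} = L³/(3EI) = 15.55/EI.
With EI = 15000 kip·ft²: δ_0 = 0.034085 ft and δ_{BB} = 0.001037 ft/kip.
Compatibility — the beam at B must follow the support down by 0.0125 ft: δ_0 − R_B·δ_{BB} = 0.0125, so R_B = (0.034085 − 0.0125)/0.001037 = 20.82 kip.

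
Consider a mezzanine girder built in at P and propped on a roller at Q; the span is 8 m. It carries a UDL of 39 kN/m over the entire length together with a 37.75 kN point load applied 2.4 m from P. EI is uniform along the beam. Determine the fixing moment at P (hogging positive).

Choose R_Q as the redundant. The primary structure is the cantilever fixed at P.
Free-end deflection of the primary structure under the applied loading (downward +):
  UDL 39: wL⁴/(8EI) = 19968/EI
  point load 37.75 at a = 2.4: Pa²(3L − a)/(6EI) = 782.8/EI
  δ_0 = 20751/EI
Flexibility coefficient — unit upward force at Q: δ_{QQ} = L³/(3EI) = 170.7/EI.
The prop prevents deflection at Q: R_Q = δ_0/δ_{QQ} = 20751/170.7 = 121.6 kN.
Moment equilibrium about P: M_P = Σ(load moments about P) − R_Q·L = 1339 − 121.6×8 = 365.9 kN·m.

M_P = 365.9 kN·m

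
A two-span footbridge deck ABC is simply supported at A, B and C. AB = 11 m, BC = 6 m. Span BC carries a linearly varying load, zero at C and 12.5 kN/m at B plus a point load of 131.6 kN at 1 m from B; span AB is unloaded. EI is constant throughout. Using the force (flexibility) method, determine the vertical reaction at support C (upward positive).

Insert a hinge at B; M_B is the redundant, and each span becomes simply supported.
End slopes at the hinge B, treating each span as simply supported:
  span BC: triangular load, peak 12.5: w₀L³/(45EI) = 60/EI
  span BC: point load 131.6 at a = 1: Pab(L + b)/(6LEI) = 201.1/EI
  relative rotation θ_0 = (0 + 261.1)/EI = 261.1/EI
A unit hogging moment at B produces rotation L₁/(3EI) + L₂/(3EI) = 5.667/EI.
Slope continuity at B: θ_0 = M_B·5.667/EI, so M_B = 261.1/5.667 = 46.07 kN·m (hogging).
Span BC, ΣM about C: R_B^{BC}·6 = 808 + 46.07, so R_B^{BC} = 142.3 kN and R_C = 169.1 − 142.3 = 26.76 kN.

R_C = 26.76 kN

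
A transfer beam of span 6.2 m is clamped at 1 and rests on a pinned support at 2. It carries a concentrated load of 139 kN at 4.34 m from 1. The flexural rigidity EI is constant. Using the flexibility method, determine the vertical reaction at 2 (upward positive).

R_2 = 78.33 kN

Choose R_2 as the redundant. The primary structure is the cantilever fixed at 1.
Deflection at 2 on the released cantilever, summing each load's contribution:
  point load 139 at a = 4.34: Pa²(3L − a)/(6EI) = 6222/EI
Tip deflection under a unit load at 2: L³/(3EI) = 79.44/EI.
Compatibility at 2: δ_0 − R_2·δ_{22} = 0, so R_2 = 6222/79.44 = 78.33 kN.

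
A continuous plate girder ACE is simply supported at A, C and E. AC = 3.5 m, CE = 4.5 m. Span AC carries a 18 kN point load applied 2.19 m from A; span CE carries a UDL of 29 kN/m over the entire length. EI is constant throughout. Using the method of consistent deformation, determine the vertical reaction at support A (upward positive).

R_A = -6.559 kN

Take M_C as the redundant. Released structure: two simple spans AC and CE with a hinge at C.
Rotations at C on the released spans (each span's end-slope, ×1/EI):
  span AC: point load 18 at a = 2.19: Pab(L + a)/(6LEI) = 13.99/EI
  span CE: UDL 29: wL³/(24EI) = 110.1/EI
  relative rotation θ_0 = (13.99 + 110.1)/EI = 124.1/EI
A unit hogging moment at C produces rotation L₁/(3EI) + L₂/(3EI) = 2.667/EI.
Slope continuity at C: θ_0 = M_C·2.667/EI, so M_C = 124.1/2.667 = 46.54 kN·m (hogging).
Span AC, ΣM about A with M_C applied at C: R_C^{AC}·3.5 = 39.42 + 46.54, so R_C^{AC} = 24.56 kN and R_A = 18 − 24.56 = -6.559 kN.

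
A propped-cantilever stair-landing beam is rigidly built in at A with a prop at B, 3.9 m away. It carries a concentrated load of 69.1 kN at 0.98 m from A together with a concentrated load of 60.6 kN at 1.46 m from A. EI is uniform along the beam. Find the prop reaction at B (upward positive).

Choose R_B as the redundant. The primary structure is the cantilever fixed at A.
Free-end deflection of the primary structure under the applied loading (downward +):
  point load 69.1 at a = 0.98: Pa²(3L − a)/(6EI) = 118.6/EI
  point load 60.6 at a = 1.46: Pa²(3L − a)/(6EI) = 220.5/EI
  δ_0 = 339/EI
Tip deflection under a unit load at B: L³/(3EI) = 19.77/EI.
The prop prevents deflection at B: R_B = δ_0/δ_{BB} = 339/19.77 = 17.15 kN.

R_B = 17.15 kN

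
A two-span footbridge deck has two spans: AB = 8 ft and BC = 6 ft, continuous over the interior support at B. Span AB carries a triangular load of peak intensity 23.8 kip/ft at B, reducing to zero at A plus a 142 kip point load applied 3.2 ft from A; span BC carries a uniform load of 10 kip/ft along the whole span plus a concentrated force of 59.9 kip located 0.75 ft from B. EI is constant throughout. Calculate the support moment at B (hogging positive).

M_B = 202.2 kip·ft

Take M_B as the redundant. Released structure: two simple spans AB and BC with a hinge at B.
Rotations at B on the released spans (each span's end-slope, ×1/EI):
  span AB: triangular load, peak 23.8: w₀L³/(45EI) = 270.8/EI
  span AB: point load 142 at a = 3.2: Pab(L + a)/(6LEI) = 508.9/EI
  span BC: UDL 10: wL³/(24EI) = 90/EI
  span BC: point load 59.9 at a = 0.75: Pab(L + b)/(6LEI) = 73.71/EI
  relative rotation θ_0 = (779.7 + 163.7)/EI = 943.4/EI
A unit hogging moment at B produces rotation L₁/(3EI) + L₂/(3EI) = 4.667/EI.
Compatibility: M_B·(L₁+L₂)/(3EI) = θ_0, giving M_B = 202.2 kip·ft (hogging).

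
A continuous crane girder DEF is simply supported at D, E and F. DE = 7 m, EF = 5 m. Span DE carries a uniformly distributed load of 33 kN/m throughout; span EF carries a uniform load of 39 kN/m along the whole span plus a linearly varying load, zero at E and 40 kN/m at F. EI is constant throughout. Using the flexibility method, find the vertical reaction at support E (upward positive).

R_E = 312.5 kN

Take M_E as the redundant. Released structure: two simple spans DE and EF with a hinge at E.
Discontinuity in slope at E on the released structure — sum the simple-span end rotations:
  span DE: UDL 33: wL³/(24EI) = 471.6/EI
  span EF: UDL 39: wL³/(24EI) = 203.1/EI
  span EF: triangular load, peak 40: 7w₀L³/(360EI) = 97.22/EI
  relative rotation θ_0 = (471.6 + 300.3)/EI = 772/EI
A unit hogging moment at E produces rotation L₁/(3EI) + L₂/(3EI) = 4/EI.
Slope continuity at E: θ_0 = M_E·4/EI, so M_E = 772/4 = 193 kN·m (hogging).
Span DE, ΣM about D with M_E applied at E: R_E^{DE}·7 = 808.5 + 193, so R_E^{DE} = 143.1 kN and R_D = 231 − 143.1 = 87.93 kN.
Span EF, ΣM about F: R_E^{EF}·5 = 654.2 + 193, so R_E^{EF} = 169.4 kN and R_F = 295 − 169.4 = 125.6 kN.
R_E = 143.1 + 169.4 = 312.5 kN.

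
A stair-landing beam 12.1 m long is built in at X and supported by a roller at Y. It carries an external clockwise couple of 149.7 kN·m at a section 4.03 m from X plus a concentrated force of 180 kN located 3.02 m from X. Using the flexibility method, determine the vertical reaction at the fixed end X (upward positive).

R_X = 154.3 kN

Remove the prop at Y; the released (primary) structure is a cantilever built in at X.
Free-end deflection of the primary structure under the applied loading (downward +):
  clockwise couple 149.7 at a = 4.03: M₀a(2L − a)/(2EI) = 6084/EI
  point load 180 at a = 3.02: Pa²(3L − a)/(6EI) = 9106/EI
  δ_0 = 15190/EI
Flexibility coefficient — unit upward force at Y: δ_{YY} = L³/(3EI) = 590.5/EI.
The prop prevents deflection at Y: R_Y = δ_0/δ_{YY} = 15190/590.5 = 25.72 kN.
Vertical equilibrium: R_X = ΣP − R_Y = 180 − 25.72 = 154.3 kN.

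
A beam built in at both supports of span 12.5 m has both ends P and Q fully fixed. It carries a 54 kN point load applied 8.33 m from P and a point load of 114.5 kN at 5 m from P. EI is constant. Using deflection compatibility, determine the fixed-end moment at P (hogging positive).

Release both end moments; the primary structure is a simply-supported span PQ with redundants M_P and M_Q.
On the primary (simply-supported) span, the end slopes from the loading are:
  at P: point load 54 at a = 8.33: Pab(L + b)/(6LEI) = 416.9/EI
  at Q: point load 54 at a = 8.33: Pab(L + a)/(6LEI) = 521/EI
  at P: point load 114.5 at a = 5: Pab(L + b)/(6LEI) = 1145/EI
  at Q: point load 114.5 at a = 5: Pab(L + a)/(6LEI) = 1002/EI
  θ_P0 = 1562/EI,  θ_Q0 = 1523/EI
Flexibility coefficients: a unit moment at one end gives L/(3EI) there and L/(6EI) at the far end, so f₁₁ = f₂₂ = 4.167/EI and f₁₂ = f₂₁ = 2.083/EI.
Compatibility — zero rotation at each built-in end:
  4.167 M_P + 2.083 M_Q = 1562
  2.083 M_P + 4.167 M_Q = 1523
Solving the pair gives M_P = 256.2 kN·m and M_Q = 237.4 kN·m (hogging).

M_P = 256.2 kN·m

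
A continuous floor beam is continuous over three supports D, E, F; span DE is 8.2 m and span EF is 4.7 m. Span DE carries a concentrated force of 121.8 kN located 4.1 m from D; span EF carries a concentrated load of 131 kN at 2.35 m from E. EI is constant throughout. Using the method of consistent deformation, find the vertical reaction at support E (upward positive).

Release continuity at E by inserting a hinge; the redundant is the internal moment M_E. The primary structure is two simply-supported spans DE and EF.
End slopes at the hinge E, treating each span as simply supported:
  span DE: point load 121.8 at a = 4.1: Pab(L + a)/(6LEI) = 511.9/EI
  span EF: point load 131 at a = 2.35: Pab(L + b)/(6LEI) = 180.9/EI
  relative rotation θ_0 = (511.9 + 180.9)/EI = 692.7/EI
A unit hogging moment at E produces rotation L₁/(3EI) + L₂/(3EI) = 4.3/EI.
Compatibility: M_E·(L₁+L₂)/(3EI) = θ_0, giving M_E = 161.1 kN·m (hogging).
Span DE, ΣM about D with M_E applied at E: R_E^{DE}·8.2 = 499.4 + 161.1, so R_E^{DE} = 80.55 kN and R_D = 121.8 − 80.55 = 41.25 kN.
Span EF, ΣM about F: R_E^{EF}·4.7 = 307.9 + 161.1, so R_E^{EF} = 99.78 kN and R_F = 131 − 99.78 = 31.22 kN.
R_E = 80.55 + 99.78 = 180.3 kN.

R_E = 180.3 kN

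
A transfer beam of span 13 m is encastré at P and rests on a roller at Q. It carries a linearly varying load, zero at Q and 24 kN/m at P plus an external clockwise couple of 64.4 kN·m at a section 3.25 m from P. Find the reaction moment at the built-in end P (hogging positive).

Remove the prop at Q; the released (primary) structure is a cantilever built in at P.
Primary-structure tip deflection at Q by superposition:
  triangular load, peak 24 at the fixed end: w₀L⁴/(30EI) = 22849/EI
  clockwise couple 64.4 at a = 3.25: M₀a(2L − a)/(2EI) = 2381/EI
  δ_0 = 25230/EI
Flexibility coefficient — unit upward force at Q: δ_{QQ} = L³/(3EI) = 732.3/EI.
Compatibility at Q: δ_0 − R_Q·δ_{QQ} = 0, so R_Q = 25230/732.3 = 34.45 kN.
Moment equilibrium about P: M_P = Σ(load moments about P) − R_Q·L = 740.4 − 34.45×13 = 292.5 kN·m.

M_P = 292.5 kN·m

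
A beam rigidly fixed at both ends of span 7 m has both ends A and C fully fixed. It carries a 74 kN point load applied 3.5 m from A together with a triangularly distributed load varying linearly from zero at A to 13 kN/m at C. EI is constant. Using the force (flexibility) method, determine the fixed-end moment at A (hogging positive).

M_A = 85.98 kN·m

Release both end moments; the primary structure is a simply-supported span AC with redundants M_A and M_C.
On the primary (simply-supported) span, the end slopes from the loading are:
  at A: point load 74 at a = 3.5: Pab(L + b)/(6LEI) = 226.6/EI
  at C: point load 74 at a = 3.5: Pab(L + a)/(6LEI) = 226.6/EI
  at A: triangular load, peak 13: 7w₀L³/(360EI) = 86.7/EI
  at C: triangular load, peak 13: w₀L³/(45EI) = 99.09/EI
  θ_A0 = 313.3/EI,  θ_C0 = 325.7/EI
Flexibility coefficients: a unit moment at one end gives L/(3EI) there and L/(6EI) at the far end, so f₁₁ = f₂₂ = 2.333/EI and f₁₂ = f₂₁ = 1.167/EI.
Compatibility — zero rotation at each built-in end:
  2.333 M_A + 1.167 M_C = 313.3
  1.167 M_A + 2.333 M_C = 325.7
Solving the pair gives M_A = 85.98 kN·m and M_C = 96.6 kN·m (hogging).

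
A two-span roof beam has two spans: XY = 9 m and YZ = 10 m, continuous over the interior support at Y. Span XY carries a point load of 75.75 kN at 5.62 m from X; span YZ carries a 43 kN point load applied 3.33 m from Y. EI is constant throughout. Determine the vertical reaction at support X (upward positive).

Release continuity at Y by inserting a hinge; the redundant is the internal moment M_Y. The primary structure is two simply-supported spans XY and YZ.
Discontinuity in slope at Y on the released structure — sum the simple-span end rotations:
  span XY: point load 75.75 at a = 5.62: Pab(L + a)/(6LEI) = 389.6/EI
  span YZ: point load 43 at a = 3.33: Pab(L + b)/(6LEI) = 265.4/EI
  relative rotation θ_0 = (389.6 + 265.4)/EI = 654.9/EI
A unit hogging moment at Y produces rotation L₁/(3EI) + L₂/(3EI) = 6.333/EI.
Compatibility: M_Y·(L₁+L₂)/(3EI) = θ_0, giving M_Y = 103.4 kN·m (hogging).
Span XY, ΣM about X with M_Y applied at Y: R_Y^{XY}·9 = 425.7 + 103.4, so R_Y^{XY} = 58.79 kN and R_X = 75.75 − 58.79 = 16.96 kN.

R_X = 16.96 kN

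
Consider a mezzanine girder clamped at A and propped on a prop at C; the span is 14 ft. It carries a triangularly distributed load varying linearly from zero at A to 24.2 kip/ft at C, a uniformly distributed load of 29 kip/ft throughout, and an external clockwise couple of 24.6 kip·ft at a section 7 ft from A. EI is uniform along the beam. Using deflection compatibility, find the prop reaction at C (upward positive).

R_C = 247.4 kip

Take the reaction at C as the redundant and release it; the primary structure is a cantilever fixed at A.
Downward deflection at the released point C due to the loads:
  triangular load, peak 24.2 at the free end: 11w₀L⁴/(120EI) = 85219/EI
  UDL 29: wL⁴/(8EI) = 139258/EI
  clockwise couple 24.6 at a = 7: M₀a(2L − a)/(2EI) = 1808/EI
  δ_0 = 226286/EI
Flexibility coefficient — unit upward force at C: δ_{CC} = L³/(3EI) = 914.7/EI.
The prop prevents deflection at C: R_C = δ_0/δ_{CC} = 226286/914.7 = 247.4 kip.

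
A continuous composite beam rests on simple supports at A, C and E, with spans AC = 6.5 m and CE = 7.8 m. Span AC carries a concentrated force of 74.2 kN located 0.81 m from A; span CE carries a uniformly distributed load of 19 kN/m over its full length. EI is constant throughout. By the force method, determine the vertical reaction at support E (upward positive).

R_E = 62.27 kN

Release continuity at C by inserting a hinge; the redundant is the internal moment M_C. The primary structure is two simply-supported spans AC and CE.
Rotations at C on the released spans (each span's end-slope, ×1/EI):
  span AC: point load 74.2 at a = 0.81: Pab(L + a)/(6LEI) = 64.1/EI
  span CE: UDL 19: wL³/(24EI) = 375.7/EI
  relative rotation θ_0 = (64.1 + 375.7)/EI = 439.8/EI
A unit hogging moment at C produces rotation L₁/(3EI) + L₂/(3EI) = 4.767/EI.
Compatibility: M_C·(L₁+L₂)/(3EI) = θ_0, giving M_C = 92.26 kN·m (hogging).
Span CE, ΣM about E: R_C^{CE}·7.8 = 578 + 92.26, so R_C^{CE} = 85.93 kN and R_E = 148.2 − 85.93 = 62.27 kN.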